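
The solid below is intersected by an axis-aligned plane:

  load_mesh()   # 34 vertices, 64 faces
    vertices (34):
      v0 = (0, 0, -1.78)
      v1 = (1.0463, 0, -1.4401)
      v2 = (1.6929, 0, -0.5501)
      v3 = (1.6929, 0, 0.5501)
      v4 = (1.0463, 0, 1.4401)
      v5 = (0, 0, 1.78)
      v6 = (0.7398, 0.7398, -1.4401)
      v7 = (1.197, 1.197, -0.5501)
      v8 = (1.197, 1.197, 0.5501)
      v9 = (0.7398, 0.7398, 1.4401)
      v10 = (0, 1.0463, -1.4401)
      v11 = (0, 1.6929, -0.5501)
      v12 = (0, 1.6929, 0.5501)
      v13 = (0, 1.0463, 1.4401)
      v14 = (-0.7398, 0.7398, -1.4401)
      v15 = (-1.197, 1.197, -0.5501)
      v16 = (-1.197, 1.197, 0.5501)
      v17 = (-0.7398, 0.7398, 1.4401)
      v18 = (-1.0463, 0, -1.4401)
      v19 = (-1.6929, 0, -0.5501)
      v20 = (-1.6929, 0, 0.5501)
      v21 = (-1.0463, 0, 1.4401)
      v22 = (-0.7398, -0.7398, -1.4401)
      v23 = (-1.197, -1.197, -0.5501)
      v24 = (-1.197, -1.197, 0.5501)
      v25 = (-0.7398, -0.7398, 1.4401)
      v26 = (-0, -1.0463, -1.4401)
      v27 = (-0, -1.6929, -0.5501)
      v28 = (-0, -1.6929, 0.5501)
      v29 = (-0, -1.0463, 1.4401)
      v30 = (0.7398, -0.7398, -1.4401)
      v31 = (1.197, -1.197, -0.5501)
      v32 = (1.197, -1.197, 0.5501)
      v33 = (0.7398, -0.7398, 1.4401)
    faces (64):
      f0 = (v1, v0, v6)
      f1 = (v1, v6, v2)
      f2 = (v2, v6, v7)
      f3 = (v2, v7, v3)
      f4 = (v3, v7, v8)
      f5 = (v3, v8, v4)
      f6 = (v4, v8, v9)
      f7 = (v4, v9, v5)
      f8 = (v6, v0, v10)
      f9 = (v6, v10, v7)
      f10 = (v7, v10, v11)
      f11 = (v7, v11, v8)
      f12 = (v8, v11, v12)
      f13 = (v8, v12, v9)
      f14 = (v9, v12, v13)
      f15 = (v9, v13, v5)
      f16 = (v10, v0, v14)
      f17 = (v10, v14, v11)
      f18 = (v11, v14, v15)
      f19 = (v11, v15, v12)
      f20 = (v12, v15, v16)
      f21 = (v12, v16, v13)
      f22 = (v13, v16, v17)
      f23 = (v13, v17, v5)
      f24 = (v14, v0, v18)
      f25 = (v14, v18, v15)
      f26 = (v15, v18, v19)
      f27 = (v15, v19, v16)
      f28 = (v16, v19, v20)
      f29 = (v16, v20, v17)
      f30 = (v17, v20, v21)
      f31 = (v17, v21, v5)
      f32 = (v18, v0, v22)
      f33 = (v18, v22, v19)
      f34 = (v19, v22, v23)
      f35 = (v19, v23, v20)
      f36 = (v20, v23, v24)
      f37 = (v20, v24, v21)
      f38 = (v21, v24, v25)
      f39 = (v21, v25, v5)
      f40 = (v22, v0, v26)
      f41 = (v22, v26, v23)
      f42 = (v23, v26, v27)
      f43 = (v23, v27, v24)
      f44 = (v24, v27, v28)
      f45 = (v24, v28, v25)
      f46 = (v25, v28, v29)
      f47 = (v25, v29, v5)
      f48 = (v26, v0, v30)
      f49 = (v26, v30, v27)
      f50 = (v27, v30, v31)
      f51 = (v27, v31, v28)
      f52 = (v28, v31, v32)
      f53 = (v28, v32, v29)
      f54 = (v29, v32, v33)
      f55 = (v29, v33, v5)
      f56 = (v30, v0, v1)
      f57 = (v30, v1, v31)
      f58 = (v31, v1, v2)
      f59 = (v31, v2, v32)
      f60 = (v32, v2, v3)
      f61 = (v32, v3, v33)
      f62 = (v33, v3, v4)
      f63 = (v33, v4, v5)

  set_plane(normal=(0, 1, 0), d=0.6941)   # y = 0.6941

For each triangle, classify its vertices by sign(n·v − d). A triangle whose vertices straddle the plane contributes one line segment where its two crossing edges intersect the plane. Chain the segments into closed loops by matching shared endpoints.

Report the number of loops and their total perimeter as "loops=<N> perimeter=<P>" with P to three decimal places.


Straddling triangles (20 of 64):
  (v1,v0,v6) [--+] → (0.6941, 0.6941, -1.4611)–(0.758734, 0.6941, -1.4401)  len=0.0680
  (v1,v6,v2) [-+-] → (0.758734, 0.6941, -1.4401)–(0.798676, 0.6941, -1.38512)  len=0.0680
  (v2,v6,v7) [-++] → (0.798676, 0.6941, -1.38512)–(1.40534, 0.6941, -0.5501)  len=1.0321
  (v2,v7,v3) [-+-] → (1.40534, 0.6941, -0.5501)–(1.40534, 0.6941, -0.0878689)  len=0.4622
  (v3,v7,v8) [-++] → (1.40534, 0.6941, -0.0878689)–(1.40534, 0.6941, 0.5501)  len=0.6380
  (v3,v8,v4) [-+-] → (1.40534, 0.6941, 0.5501)–(1.13369, 0.6941, 0.924019)  len=0.4622
  (v4,v8,v9) [-++] → (1.13369, 0.6941, 0.924019)–(0.758734, 0.6941, 1.4401)  len=0.6379
  (v4,v9,v5) [-+-] → (0.758734, 0.6941, 1.4401)–(0.6941, 0.6941, 1.4611)  len=0.0680
  (v6,v0,v10) [+-+] → (0.6941, 0.6941, -1.4611)–(0, 0.6941, -1.55452)  len=0.7004
  (v9,v13,v5) [++-] → (0, 0.6941, 1.55452)–(0.6941, 0.6941, 1.4611)  len=0.7004
  (v10,v0,v14) [+-+] → (0, 0.6941, -1.55452)–(-0.6941, 0.6941, -1.4611)  len=0.7004
  (v13,v17,v5) [++-] → (-0.6941, 0.6941, 1.4611)–(0, 0.6941, 1.55452)  len=0.7004
  (v14,v0,v18) [+--] → (-0.6941, 0.6941, -1.4611)–(-0.758734, 0.6941, -1.4401)  len=0.0680
  (v14,v18,v15) [+-+] → (-0.758734, 0.6941, -1.4401)–(-1.13369, 0.6941, -0.924019)  len=0.6379
  (v15,v18,v19) [+--] → (-1.13369, 0.6941, -0.924019)–(-1.40534, 0.6941, -0.5501)  len=0.4622
  (v15,v19,v16) [+-+] → (-1.40534, 0.6941, -0.5501)–(-1.40534, 0.6941, 0.0878689)  len=0.6380
  (v16,v19,v20) [+--] → (-1.40534, 0.6941, 0.0878689)–(-1.40534, 0.6941, 0.5501)  len=0.4622
  (v16,v20,v17) [+-+] → (-1.40534, 0.6941, 0.5501)–(-0.798676, 0.6941, 1.38512)  len=1.0321
  (v17,v20,v21) [+--] → (-0.798676, 0.6941, 1.38512)–(-0.758734, 0.6941, 1.4401)  len=0.0680
  (v17,v21,v5) [+--] → (-0.758734, 0.6941, 1.4401)–(-0.6941, 0.6941, 1.4611)  len=0.0680

Chained into 1 loop(s):
  loop 1: 20 segments, perimeter = 9.6740
Total perimeter = 9.674

loops=1 perimeter=9.674


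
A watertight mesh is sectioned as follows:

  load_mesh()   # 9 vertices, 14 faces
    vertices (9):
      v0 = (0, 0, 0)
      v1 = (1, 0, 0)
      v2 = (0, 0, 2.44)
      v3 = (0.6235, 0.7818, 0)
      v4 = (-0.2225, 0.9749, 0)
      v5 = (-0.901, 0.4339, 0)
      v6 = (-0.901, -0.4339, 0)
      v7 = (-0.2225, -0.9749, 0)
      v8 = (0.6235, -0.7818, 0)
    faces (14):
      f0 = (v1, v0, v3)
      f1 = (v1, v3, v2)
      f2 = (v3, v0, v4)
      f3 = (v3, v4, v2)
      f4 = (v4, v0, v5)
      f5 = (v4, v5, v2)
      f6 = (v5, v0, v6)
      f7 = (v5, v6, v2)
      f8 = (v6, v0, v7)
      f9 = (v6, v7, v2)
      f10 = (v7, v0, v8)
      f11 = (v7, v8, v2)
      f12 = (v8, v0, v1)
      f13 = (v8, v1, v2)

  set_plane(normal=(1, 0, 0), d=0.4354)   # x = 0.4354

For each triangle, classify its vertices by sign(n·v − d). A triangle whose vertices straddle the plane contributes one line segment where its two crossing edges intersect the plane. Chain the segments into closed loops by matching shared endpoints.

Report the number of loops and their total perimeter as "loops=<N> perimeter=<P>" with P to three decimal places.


loops=1 perimeter=4.908

Straddling triangles (8 of 14):
  (v1,v0,v3) [+-+] → (0.4354, 0, 0)–(0.4354, 0.545943, 0)  len=0.5459
  (v1,v3,v2) [++-] → (0.4354, 0.545943, 0.736109)–(0.4354, 0, 1.37762)  len=0.8424
  (v3,v0,v4) [+--] → (0.4354, 0.545943, 0)–(0.4354, 0.824734, 0)  len=0.2788
  (v3,v4,v2) [+--] → (0.4354, 0.824734, 0)–(0.4354, 0.545943, 0.736109)  len=0.7871
  (v7,v0,v8) [--+] → (0.4354, -0.545943, 0)–(0.4354, -0.824734, 0)  len=0.2788
  (v7,v8,v2) [-+-] → (0.4354, -0.824734, 0)–(0.4354, -0.545943, 0.736109)  len=0.7871
  (v8,v0,v1) [+-+] → (0.4354, -0.545943, 0)–(0.4354, 0, 0)  len=0.5459
  (v8,v1,v2) [++-] → (0.4354, 0, 1.37762)–(0.4354, -0.545943, 0.736109)  len=0.8424

Chained into 1 loop(s):
  loop 1: 8 segments, perimeter = 4.9085
Total perimeter = 4.908


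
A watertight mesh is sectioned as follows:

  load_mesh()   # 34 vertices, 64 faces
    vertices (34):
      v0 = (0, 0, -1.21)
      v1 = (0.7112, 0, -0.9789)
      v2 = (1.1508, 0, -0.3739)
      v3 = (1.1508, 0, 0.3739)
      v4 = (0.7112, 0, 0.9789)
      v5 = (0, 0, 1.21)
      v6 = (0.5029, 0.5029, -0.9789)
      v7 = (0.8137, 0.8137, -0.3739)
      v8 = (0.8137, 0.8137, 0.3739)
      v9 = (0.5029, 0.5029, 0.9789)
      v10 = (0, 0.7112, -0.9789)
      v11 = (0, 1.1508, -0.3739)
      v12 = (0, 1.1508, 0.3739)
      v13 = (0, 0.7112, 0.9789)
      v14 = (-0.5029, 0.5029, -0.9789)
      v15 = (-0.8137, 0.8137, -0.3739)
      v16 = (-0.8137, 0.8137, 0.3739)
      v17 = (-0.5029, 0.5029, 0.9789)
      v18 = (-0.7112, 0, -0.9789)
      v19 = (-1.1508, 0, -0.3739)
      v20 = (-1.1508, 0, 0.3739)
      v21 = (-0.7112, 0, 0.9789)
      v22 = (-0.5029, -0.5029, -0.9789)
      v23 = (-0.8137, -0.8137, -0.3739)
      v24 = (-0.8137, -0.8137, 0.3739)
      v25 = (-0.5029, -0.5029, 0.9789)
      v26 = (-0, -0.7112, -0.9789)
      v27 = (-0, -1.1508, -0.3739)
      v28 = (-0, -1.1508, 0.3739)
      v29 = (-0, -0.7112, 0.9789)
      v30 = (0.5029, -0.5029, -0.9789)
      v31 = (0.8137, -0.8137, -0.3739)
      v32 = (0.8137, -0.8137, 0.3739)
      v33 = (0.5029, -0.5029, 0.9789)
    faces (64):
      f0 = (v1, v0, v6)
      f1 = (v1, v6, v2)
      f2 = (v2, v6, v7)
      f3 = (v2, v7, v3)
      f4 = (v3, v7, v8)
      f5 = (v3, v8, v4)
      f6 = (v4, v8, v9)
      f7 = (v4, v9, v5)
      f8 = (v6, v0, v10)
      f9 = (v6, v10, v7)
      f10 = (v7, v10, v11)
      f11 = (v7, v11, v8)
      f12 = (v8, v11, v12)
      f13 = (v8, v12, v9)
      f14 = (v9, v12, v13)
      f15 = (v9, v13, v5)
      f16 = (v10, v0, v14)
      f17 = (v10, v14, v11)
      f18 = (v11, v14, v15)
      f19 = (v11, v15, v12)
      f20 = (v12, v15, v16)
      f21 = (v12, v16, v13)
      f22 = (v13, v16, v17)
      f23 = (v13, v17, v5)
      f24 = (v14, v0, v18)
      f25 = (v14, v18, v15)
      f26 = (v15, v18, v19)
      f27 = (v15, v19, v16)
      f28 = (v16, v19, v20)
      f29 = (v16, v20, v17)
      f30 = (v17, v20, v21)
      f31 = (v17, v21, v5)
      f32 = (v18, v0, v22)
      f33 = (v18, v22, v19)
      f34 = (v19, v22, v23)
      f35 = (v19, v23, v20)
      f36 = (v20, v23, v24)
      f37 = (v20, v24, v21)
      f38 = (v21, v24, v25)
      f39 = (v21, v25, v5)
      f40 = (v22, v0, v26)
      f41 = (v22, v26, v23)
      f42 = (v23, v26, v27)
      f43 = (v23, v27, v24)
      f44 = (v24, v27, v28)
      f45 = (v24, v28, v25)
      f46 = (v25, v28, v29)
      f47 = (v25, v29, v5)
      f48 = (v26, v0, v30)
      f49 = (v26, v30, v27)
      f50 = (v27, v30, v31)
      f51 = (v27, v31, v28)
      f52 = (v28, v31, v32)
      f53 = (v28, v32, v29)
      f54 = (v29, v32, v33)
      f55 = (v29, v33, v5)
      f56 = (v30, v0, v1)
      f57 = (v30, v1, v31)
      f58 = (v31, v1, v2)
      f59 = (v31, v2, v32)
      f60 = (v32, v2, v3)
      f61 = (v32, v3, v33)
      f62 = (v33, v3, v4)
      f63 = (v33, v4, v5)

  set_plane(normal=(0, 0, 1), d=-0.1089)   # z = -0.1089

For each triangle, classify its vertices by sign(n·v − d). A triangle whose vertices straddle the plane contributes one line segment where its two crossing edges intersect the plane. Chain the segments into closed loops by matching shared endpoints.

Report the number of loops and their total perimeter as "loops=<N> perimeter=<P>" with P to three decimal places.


loops=1 perimeter=7.046

Straddling triangles (16 of 64):
  (v2,v7,v3) [--+] → (0.933159, 0.525347, -0.1089)–(1.1508, 0, -0.1089)  len=0.5686
  (v3,v7,v8) [+-+] → (0.933159, 0.525347, -0.1089)–(0.8137, 0.8137, -0.1089)  len=0.3121
  (v7,v11,v8) [--+] → (0.288353, 1.03134, -0.1089)–(0.8137, 0.8137, -0.1089)  len=0.5686
  (v8,v11,v12) [+-+] → (0.288353, 1.03134, -0.1089)–(0, 1.1508, -0.1089)  len=0.3121
  (v11,v15,v12) [--+] → (-0.525347, 0.933159, -0.1089)–(0, 1.1508, -0.1089)  len=0.5686
  (v12,v15,v16) [+-+] → (-0.525347, 0.933159, -0.1089)–(-0.8137, 0.8137, -0.1089)  len=0.3121
  (v15,v19,v16) [--+] → (-1.03134, 0.288353, -0.1089)–(-0.8137, 0.8137, -0.1089)  len=0.5686
  (v16,v19,v20) [+-+] → (-1.03134, 0.288353, -0.1089)–(-1.1508, 0, -0.1089)  len=0.3121
  (v19,v23,v20) [--+] → (-0.933159, -0.525347, -0.1089)–(-1.1508, 0, -0.1089)  len=0.5686
  (v20,v23,v24) [+-+] → (-0.933159, -0.525347, -0.1089)–(-0.8137, -0.8137, -0.1089)  len=0.3121
  (v23,v27,v24) [--+] → (-0.288353, -1.03134, -0.1089)–(-0.8137, -0.8137, -0.1089)  len=0.5686
  (v24,v27,v28) [+-+] → (-0.288353, -1.03134, -0.1089)–(0, -1.1508, -0.1089)  len=0.3121
  (v27,v31,v28) [--+] → (0.525347, -0.933159, -0.1089)–(0, -1.1508, -0.1089)  len=0.5686
  (v28,v31,v32) [+-+] → (0.525347, -0.933159, -0.1089)–(0.8137, -0.8137, -0.1089)  len=0.3121
  (v31,v2,v32) [--+] → (1.03134, -0.288353, -0.1089)–(0.8137, -0.8137, -0.1089)  len=0.5686
  (v32,v2,v3) [+-+] → (1.03134, -0.288353, -0.1089)–(1.1508, 0, -0.1089)  len=0.3121

Chained into 1 loop(s):
  loop 1: 16 segments, perimeter = 7.0461
Total perimeter = 7.046


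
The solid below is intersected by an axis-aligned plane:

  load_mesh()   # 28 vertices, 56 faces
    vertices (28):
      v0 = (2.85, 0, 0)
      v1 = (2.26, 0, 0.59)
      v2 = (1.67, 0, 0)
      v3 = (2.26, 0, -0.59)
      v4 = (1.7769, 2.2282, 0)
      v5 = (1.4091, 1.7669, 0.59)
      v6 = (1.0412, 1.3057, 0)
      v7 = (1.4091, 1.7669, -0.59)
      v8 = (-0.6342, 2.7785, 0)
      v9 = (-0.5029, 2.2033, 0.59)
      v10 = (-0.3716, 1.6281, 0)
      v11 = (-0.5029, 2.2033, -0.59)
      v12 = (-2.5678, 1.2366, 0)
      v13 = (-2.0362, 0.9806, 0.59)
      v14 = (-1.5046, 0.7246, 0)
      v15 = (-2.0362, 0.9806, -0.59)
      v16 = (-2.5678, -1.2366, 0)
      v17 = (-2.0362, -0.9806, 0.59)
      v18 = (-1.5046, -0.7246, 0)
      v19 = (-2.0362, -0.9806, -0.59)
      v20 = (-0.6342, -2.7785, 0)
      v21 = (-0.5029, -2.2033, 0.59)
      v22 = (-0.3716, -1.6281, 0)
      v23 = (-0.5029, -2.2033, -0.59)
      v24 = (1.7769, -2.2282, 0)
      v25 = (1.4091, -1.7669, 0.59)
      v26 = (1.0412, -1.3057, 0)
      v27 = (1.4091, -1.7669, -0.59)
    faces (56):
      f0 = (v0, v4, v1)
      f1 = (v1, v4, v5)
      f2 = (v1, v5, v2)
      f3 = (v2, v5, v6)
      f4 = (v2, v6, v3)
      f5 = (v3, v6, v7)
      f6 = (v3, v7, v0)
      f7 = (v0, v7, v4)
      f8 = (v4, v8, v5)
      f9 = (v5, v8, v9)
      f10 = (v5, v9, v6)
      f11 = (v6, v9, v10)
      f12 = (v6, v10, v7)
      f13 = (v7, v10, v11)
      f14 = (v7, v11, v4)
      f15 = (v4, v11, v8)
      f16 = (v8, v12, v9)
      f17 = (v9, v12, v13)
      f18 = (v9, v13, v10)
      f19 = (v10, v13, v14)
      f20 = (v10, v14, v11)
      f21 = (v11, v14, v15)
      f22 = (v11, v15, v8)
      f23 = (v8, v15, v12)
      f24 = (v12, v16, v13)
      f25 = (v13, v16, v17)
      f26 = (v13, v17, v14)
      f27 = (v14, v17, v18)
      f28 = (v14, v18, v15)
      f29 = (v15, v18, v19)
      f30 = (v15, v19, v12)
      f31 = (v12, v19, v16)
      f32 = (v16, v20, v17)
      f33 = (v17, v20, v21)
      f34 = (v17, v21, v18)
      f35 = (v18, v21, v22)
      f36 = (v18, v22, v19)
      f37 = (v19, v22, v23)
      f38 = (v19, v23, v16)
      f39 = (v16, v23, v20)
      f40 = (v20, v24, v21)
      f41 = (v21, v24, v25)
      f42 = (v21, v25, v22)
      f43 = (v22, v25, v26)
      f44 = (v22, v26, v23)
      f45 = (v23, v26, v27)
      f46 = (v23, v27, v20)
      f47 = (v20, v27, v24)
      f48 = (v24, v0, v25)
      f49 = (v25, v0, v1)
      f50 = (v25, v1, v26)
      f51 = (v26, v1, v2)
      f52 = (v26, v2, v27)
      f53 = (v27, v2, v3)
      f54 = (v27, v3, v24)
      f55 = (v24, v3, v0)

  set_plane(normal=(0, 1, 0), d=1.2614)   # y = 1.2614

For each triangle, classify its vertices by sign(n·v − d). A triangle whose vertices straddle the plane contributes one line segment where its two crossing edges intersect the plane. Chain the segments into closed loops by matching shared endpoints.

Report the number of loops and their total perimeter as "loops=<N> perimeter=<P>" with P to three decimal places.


Straddling triangles (16 of 56):
  (v0,v4,v1) [-+-] → (2.24251, 1.2614, 0)–(1.98651, 1.2614, 0.255997)  len=0.3620
  (v1,v4,v5) [-++] → (1.98651, 1.2614, 0.255997)–(1.65254, 1.2614, 0.59)  len=0.4723
  (v1,v5,v2) [-+-] → (1.65254, 1.2614, 0.59)–(1.48374, 1.2614, 0.421204)  len=0.2387
  (v2,v5,v6) [-++] → (1.48374, 1.2614, 0.421204)–(1.06253, 1.2614, 0)  len=0.5957
  (v2,v6,v3) [-+-] → (1.06253, 1.2614, 0)–(1.08255, 1.2614, -0.0200176)  len=0.0283
  (v3,v6,v7) [-++] → (1.08255, 1.2614, -0.0200176)–(1.65254, 1.2614, -0.59)  len=0.8061
  (v3,v7,v0) [-+-] → (1.65254, 1.2614, -0.59)–(1.82133, 1.2614, -0.421204)  len=0.2387
  (v0,v7,v4) [-++] → (1.82133, 1.2614, -0.421204)–(2.24251, 1.2614, 0)  len=0.5957
  (v8,v12,v9) [+-+] → (-2.5367, 1.2614, 0)–(-2.51483, 1.2614, 0.015136)  len=0.0266
  (v9,v12,v13) [+--] → (-2.51483, 1.2614, 0.015136)–(-1.68407, 1.2614, 0.59)  len=1.0103
  (v9,v13,v10) [+-+] → (-1.68407, 1.2614, 0.59)–(-1.31432, 1.2614, 0.334136)  len=0.4496
  (v10,v13,v14) [+--] → (-1.31432, 1.2614, 0.334136)–(-0.831446, 1.2614, 0)  len=0.5872
  (v10,v14,v11) [+-+] → (-0.831446, 1.2614, 0)–(-1.14096, 1.2614, -0.214183)  len=0.3764
  (v11,v14,v15) [+--] → (-1.14096, 1.2614, -0.214183)–(-1.68407, 1.2614, -0.59)  len=0.6605
  (v11,v15,v8) [+-+] → (-1.68407, 1.2614, -0.59)–(-1.81723, 1.2614, -0.497852)  len=0.1619
  (v8,v15,v12) [+--] → (-1.81723, 1.2614, -0.497852)–(-2.5367, 1.2614, 0)  len=0.8749

Chained into 2 loop(s):
  loop 1: 8 segments, perimeter = 3.3375
  loop 2: 8 segments, perimeter = 4.1474
Total perimeter = 7.485

loops=2 perimeter=7.485


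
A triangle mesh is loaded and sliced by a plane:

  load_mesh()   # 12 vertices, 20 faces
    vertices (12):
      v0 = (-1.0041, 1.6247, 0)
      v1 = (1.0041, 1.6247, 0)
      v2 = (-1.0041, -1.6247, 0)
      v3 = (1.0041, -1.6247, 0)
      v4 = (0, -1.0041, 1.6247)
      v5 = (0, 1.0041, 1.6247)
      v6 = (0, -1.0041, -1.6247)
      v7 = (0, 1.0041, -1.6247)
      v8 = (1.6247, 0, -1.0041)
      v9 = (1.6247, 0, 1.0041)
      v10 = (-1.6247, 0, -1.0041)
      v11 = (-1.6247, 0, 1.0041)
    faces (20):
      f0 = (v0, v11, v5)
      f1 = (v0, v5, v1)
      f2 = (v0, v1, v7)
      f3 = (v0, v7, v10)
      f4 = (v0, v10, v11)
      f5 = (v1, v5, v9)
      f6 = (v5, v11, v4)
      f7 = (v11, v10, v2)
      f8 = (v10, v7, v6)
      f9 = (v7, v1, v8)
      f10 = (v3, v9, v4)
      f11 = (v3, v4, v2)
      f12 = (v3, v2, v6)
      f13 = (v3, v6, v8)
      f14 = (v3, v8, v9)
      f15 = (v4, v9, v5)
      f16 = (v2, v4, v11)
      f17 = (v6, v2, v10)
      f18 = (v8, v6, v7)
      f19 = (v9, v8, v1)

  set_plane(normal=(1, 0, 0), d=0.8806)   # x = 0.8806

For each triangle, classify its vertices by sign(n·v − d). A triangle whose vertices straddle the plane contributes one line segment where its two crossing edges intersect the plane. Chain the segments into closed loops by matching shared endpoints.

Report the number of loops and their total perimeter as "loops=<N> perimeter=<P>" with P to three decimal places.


loops=1 perimeter=8.853

Straddling triangles (10 of 20):
  (v0,v5,v1) [--+] → (0.8806, 1.54837, 0.199831)–(0.8806, 1.6247, 0)  len=0.2139
  (v0,v1,v7) [-+-] → (0.8806, 1.6247, 0)–(0.8806, 1.54837, -0.199831)  len=0.2139
  (v1,v5,v9) [+-+] → (0.8806, 1.54837, 0.199831)–(0.8806, 0.45987, 1.28833)  len=1.5394
  (v7,v1,v8) [-++] → (0.8806, 1.54837, -0.199831)–(0.8806, 0.45987, -1.28833)  len=1.5394
  (v3,v9,v4) [++-] → (0.8806, -0.45987, 1.28833)–(0.8806, -1.54837, 0.199831)  len=1.5394
  (v3,v4,v2) [+--] → (0.8806, -1.54837, 0.199831)–(0.8806, -1.6247, 0)  len=0.2139
  (v3,v2,v6) [+--] → (0.8806, -1.6247, 0)–(0.8806, -1.54837, -0.199831)  len=0.2139
  (v3,v6,v8) [+-+] → (0.8806, -1.54837, -0.199831)–(0.8806, -0.45987, -1.28833)  len=1.5394
  (v4,v9,v5) [-+-] → (0.8806, -0.45987, 1.28833)–(0.8806, 0.45987, 1.28833)  len=0.9197
  (v8,v6,v7) [+--] → (0.8806, -0.45987, -1.28833)–(0.8806, 0.45987, -1.28833)  len=0.9197

Chained into 1 loop(s):
  loop 1: 10 segments, perimeter = 8.8526
Total perimeter = 8.853


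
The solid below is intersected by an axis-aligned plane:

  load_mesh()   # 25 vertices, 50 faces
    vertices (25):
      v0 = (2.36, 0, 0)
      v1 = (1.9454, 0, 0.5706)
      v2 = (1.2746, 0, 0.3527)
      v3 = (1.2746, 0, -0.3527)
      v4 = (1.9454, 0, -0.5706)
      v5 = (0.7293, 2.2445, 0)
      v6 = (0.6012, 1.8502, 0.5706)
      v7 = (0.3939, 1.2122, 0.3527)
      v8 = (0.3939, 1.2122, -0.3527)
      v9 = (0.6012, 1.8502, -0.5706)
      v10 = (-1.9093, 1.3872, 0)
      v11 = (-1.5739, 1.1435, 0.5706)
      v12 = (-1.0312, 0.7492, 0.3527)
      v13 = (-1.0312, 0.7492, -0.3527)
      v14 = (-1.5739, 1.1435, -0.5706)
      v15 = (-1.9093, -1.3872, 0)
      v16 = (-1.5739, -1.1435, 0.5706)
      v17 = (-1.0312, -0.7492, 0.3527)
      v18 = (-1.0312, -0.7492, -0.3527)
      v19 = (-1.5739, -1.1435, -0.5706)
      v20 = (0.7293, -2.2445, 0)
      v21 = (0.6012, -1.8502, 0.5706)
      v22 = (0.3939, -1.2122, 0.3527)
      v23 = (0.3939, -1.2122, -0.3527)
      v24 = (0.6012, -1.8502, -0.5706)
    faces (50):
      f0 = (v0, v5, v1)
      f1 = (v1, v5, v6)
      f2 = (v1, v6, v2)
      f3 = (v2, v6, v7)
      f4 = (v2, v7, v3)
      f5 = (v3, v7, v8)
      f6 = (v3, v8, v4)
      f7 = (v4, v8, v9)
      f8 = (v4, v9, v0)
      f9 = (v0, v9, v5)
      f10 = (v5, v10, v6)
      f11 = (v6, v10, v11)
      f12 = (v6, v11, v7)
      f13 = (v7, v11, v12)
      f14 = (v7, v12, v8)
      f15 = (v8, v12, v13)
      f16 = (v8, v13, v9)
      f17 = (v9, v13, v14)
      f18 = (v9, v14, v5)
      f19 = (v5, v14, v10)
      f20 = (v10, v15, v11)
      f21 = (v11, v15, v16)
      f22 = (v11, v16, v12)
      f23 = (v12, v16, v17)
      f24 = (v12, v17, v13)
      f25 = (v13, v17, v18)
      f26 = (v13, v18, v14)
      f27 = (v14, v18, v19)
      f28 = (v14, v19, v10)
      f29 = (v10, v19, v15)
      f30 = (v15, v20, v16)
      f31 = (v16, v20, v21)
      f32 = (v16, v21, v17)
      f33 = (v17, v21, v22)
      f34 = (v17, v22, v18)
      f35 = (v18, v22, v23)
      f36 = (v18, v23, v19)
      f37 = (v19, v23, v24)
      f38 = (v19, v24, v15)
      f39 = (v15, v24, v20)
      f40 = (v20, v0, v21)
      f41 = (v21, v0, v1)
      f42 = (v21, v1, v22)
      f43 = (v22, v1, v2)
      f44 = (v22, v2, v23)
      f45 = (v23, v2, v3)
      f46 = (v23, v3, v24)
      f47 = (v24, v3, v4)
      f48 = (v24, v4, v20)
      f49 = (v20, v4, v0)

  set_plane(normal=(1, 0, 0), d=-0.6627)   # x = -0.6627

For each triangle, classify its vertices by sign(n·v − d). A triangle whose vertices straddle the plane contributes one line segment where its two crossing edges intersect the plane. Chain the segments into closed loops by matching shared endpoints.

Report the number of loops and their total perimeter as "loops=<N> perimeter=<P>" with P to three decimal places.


loops=2 perimeter=6.537

Straddling triangles (20 of 50):
  (v5,v10,v6) [+-+] → (-0.6627, 1.79223, 0)–(-0.6627, 1.6171, 0.283334)  len=0.3331
  (v6,v10,v11) [+--] → (-0.6627, 1.6171, 0.283334)–(-0.6627, 1.43955, 0.5706)  len=0.3377
  (v6,v11,v7) [+-+] → (-0.6627, 1.43955, 0.5706)–(-0.6627, 1.17531, 0.4697)  len=0.2829
  (v7,v11,v12) [+--] → (-0.6627, 1.17531, 0.4697)–(-0.6627, 0.868922, 0.3527)  len=0.3280
  (v7,v12,v8) [+-+] → (-0.6627, 0.868922, 0.3527)–(-0.6627, 0.868922, 0.170299)  len=0.1824
  (v8,v12,v13) [+--] → (-0.6627, 0.868922, 0.170299)–(-0.6627, 0.868922, -0.3527)  len=0.5230
  (v8,v13,v9) [+-+] → (-0.6627, 0.868922, -0.3527)–(-0.6627, 0.997741, -0.401889)  len=0.1379
  (v9,v13,v14) [+--] → (-0.6627, 0.997741, -0.401889)–(-0.6627, 1.43955, -0.5706)  len=0.4729
  (v9,v14,v5) [+-+] → (-0.6627, 1.43955, -0.5706)–(-0.6627, 1.57908, -0.344857)  len=0.2654
  (v5,v14,v10) [+--] → (-0.6627, 1.57908, -0.344857)–(-0.6627, 1.79223, 0)  len=0.4054
  (v15,v20,v16) [-+-] → (-0.6627, -1.79223, 0)–(-0.6627, -1.57908, 0.344857)  len=0.4054
  (v16,v20,v21) [-++] → (-0.6627, -1.57908, 0.344857)–(-0.6627, -1.43955, 0.5706)  len=0.2654
  (v16,v21,v17) [-+-] → (-0.6627, -1.43955, 0.5706)–(-0.6627, -0.997741, 0.401889)  len=0.4729
  (v17,v21,v22) [-++] → (-0.6627, -0.997741, 0.401889)–(-0.6627, -0.868922, 0.3527)  len=0.1379
  (v17,v22,v18) [-+-] → (-0.6627, -0.868922, 0.3527)–(-0.6627, -0.868922, -0.170299)  len=0.5230
  (v18,v22,v23) [-++] → (-0.6627, -0.868922, -0.170299)–(-0.6627, -0.868922, -0.3527)  len=0.1824
  (v18,v23,v19) [-+-] → (-0.6627, -0.868922, -0.3527)–(-0.6627, -1.17531, -0.4697)  len=0.3280
  (v19,v23,v24) [-++] → (-0.6627, -1.17531, -0.4697)–(-0.6627, -1.43955, -0.5706)  len=0.2829
  (v19,v24,v15) [-+-] → (-0.6627, -1.43955, -0.5706)–(-0.6627, -1.6171, -0.283334)  len=0.3377
  (v15,v24,v20) [-++] → (-0.6627, -1.6171, -0.283334)–(-0.6627, -1.79223, 0)  len=0.3331

Chained into 2 loop(s):
  loop 1: 10 segments, perimeter = 3.2686
  loop 2: 10 segments, perimeter = 3.2686
Total perimeter = 6.537


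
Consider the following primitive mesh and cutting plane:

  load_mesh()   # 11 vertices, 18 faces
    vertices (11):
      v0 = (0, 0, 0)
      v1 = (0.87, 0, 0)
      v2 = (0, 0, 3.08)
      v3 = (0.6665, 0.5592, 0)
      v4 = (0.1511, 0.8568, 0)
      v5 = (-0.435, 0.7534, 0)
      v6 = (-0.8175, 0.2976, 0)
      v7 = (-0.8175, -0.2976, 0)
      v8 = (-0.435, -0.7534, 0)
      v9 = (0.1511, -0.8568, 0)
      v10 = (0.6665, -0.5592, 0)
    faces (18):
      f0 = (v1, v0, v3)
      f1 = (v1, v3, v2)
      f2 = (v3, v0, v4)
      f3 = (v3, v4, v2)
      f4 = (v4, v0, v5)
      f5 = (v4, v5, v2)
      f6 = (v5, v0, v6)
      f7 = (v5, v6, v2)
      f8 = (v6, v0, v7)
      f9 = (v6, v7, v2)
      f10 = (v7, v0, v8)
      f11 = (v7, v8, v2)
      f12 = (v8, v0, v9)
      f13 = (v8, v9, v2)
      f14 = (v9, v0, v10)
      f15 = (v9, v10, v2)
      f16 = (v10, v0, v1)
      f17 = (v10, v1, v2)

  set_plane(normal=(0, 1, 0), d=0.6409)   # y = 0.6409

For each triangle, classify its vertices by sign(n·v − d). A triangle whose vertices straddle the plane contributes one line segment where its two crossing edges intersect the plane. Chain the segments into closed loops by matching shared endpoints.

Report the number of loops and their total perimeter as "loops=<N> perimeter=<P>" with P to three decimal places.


Straddling triangles (6 of 18):
  (v3,v0,v4) [--+] → (0.113025, 0.6409, 0)–(0.525007, 0.6409, 0)  len=0.4120
  (v3,v4,v2) [-+-] → (0.525007, 0.6409, 0)–(0.113025, 0.6409, 0.776111)  len=0.8787
  (v4,v0,v5) [+-+] → (0.113025, 0.6409, 0)–(-0.370044, 0.6409, 0)  len=0.4831
  (v4,v5,v2) [++-] → (-0.370044, 0.6409, 0.459915)–(0.113025, 0.6409, 0.776111)  len=0.5774
  (v5,v0,v6) [+--] → (-0.370044, 0.6409, 0)–(-0.529408, 0.6409, 0)  len=0.1594
  (v5,v6,v2) [+--] → (-0.529408, 0.6409, 0)–(-0.370044, 0.6409, 0.459915)  len=0.4867

Chained into 1 loop(s):
  loop 1: 6 segments, perimeter = 2.9972
Total perimeter = 2.997

loops=1 perimeter=2.997


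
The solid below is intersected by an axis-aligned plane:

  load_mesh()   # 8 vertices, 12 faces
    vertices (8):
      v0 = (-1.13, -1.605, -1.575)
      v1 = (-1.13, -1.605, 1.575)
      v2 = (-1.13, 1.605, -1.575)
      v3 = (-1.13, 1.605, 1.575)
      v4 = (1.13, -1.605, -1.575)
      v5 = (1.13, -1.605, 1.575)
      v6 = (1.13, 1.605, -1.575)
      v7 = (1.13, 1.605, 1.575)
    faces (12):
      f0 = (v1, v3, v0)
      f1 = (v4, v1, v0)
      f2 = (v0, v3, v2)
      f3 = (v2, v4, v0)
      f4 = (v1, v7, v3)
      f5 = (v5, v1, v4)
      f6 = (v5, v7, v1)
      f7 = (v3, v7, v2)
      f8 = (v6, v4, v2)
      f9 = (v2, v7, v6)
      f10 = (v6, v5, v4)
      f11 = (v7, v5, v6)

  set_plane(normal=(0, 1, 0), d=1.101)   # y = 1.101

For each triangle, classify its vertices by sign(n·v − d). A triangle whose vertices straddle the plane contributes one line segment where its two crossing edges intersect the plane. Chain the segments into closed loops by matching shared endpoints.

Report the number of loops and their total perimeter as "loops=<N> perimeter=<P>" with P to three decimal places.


loops=1 perimeter=10.820

Straddling triangles (8 of 12):
  (v1,v3,v0) [-+-] → (-1.13, 1.101, 1.575)–(-1.13, 1.101, 1.08042)  len=0.4946
  (v0,v3,v2) [-++] → (-1.13, 1.101, 1.08042)–(-1.13, 1.101, -1.575)  len=2.6554
  (v2,v4,v0) [+--] → (-0.775159, 1.101, -1.575)–(-1.13, 1.101, -1.575)  len=0.3548
  (v1,v7,v3) [-++] → (0.775159, 1.101, 1.575)–(-1.13, 1.101, 1.575)  len=1.9052
  (v5,v7,v1) [-+-] → (1.13, 1.101, 1.575)–(0.775159, 1.101, 1.575)  len=0.3548
  (v6,v4,v2) [+-+] → (1.13, 1.101, -1.575)–(-0.775159, 1.101, -1.575)  len=1.9052
  (v6,v5,v4) [+--] → (1.13, 1.101, -1.08042)–(1.13, 1.101, -1.575)  len=0.4946
  (v7,v5,v6) [+-+] → (1.13, 1.101, 1.575)–(1.13, 1.101, -1.08042)  len=2.6554

Chained into 1 loop(s):
  loop 1: 8 segments, perimeter = 10.8200
Total perimeter = 10.820


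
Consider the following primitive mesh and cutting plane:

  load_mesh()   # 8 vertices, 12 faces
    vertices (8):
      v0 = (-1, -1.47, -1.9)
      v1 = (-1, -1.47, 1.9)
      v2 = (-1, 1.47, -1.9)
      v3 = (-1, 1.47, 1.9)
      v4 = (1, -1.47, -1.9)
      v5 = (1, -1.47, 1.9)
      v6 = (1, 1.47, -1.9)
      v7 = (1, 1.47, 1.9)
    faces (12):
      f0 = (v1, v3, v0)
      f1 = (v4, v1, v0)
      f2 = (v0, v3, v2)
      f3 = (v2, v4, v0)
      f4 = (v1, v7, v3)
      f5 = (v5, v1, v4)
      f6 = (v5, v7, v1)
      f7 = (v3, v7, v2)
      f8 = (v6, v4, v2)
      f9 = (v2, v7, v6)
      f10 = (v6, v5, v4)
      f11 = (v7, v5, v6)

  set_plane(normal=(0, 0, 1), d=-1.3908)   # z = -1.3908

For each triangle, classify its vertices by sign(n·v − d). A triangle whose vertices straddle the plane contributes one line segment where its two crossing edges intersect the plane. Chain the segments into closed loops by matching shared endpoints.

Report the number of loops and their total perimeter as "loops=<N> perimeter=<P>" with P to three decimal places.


Straddling triangles (8 of 12):
  (v1,v3,v0) [++-] → (-1, -1.07604, -1.3908)–(-1, -1.47, -1.3908)  len=0.3940
  (v4,v1,v0) [-+-] → (0.732, -1.47, -1.3908)–(-1, -1.47, -1.3908)  len=1.7320
  (v0,v3,v2) [-+-] → (-1, -1.07604, -1.3908)–(-1, 1.47, -1.3908)  len=2.5460
  (v5,v1,v4) [++-] → (0.732, -1.47, -1.3908)–(1, -1.47, -1.3908)  len=0.2680
  (v3,v7,v2) [++-] → (-0.732, 1.47, -1.3908)–(-1, 1.47, -1.3908)  len=0.2680
  (v2,v7,v6) [-+-] → (-0.732, 1.47, -1.3908)–(1, 1.47, -1.3908)  len=1.7320
  (v6,v5,v4) [-+-] → (1, 1.07604, -1.3908)–(1, -1.47, -1.3908)  len=2.5460
  (v7,v5,v6) [++-] → (1, 1.07604, -1.3908)–(1, 1.47, -1.3908)  len=0.3940

Chained into 1 loop(s):
  loop 1: 8 segments, perimeter = 9.8800
Total perimeter = 9.880

loops=1 perimeter=9.880


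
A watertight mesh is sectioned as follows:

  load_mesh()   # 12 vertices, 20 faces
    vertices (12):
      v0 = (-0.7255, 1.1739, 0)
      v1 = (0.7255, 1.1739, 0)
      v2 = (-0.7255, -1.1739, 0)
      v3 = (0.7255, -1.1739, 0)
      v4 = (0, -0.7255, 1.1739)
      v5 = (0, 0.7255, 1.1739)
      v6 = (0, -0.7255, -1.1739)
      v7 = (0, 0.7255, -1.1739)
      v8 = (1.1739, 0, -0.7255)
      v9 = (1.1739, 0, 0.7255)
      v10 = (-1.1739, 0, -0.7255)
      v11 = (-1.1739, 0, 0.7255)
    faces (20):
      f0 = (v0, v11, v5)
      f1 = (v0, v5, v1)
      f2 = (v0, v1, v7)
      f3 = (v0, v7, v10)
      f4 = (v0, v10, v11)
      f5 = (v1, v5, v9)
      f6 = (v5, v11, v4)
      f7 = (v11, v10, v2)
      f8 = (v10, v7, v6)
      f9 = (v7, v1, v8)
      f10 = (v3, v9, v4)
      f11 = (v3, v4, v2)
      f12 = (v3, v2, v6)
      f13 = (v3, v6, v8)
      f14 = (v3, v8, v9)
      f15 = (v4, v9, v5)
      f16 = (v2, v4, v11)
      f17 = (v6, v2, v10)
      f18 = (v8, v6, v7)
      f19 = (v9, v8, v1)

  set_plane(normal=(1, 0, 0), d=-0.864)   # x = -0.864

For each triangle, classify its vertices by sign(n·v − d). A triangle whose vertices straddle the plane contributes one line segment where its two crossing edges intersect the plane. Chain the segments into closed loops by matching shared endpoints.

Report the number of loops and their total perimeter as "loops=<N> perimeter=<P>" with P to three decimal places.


Straddling triangles (8 of 20):
  (v0,v11,v5) [+-+] → (-0.864, 0.81131, 0.22409)–(-0.864, 0.191526, 0.843874)  len=0.8765
  (v0,v7,v10) [++-] → (-0.864, 0.191526, -0.843874)–(-0.864, 0.81131, -0.22409)  len=0.8765
  (v0,v10,v11) [+--] → (-0.864, 0.81131, -0.22409)–(-0.864, 0.81131, 0.22409)  len=0.4482
  (v5,v11,v4) [+-+] → (-0.864, 0.191526, 0.843874)–(-0.864, -0.191526, 0.843874)  len=0.3831
  (v11,v10,v2) [--+] → (-0.864, -0.81131, -0.22409)–(-0.864, -0.81131, 0.22409)  len=0.4482
  (v10,v7,v6) [-++] → (-0.864, 0.191526, -0.843874)–(-0.864, -0.191526, -0.843874)  len=0.3831
  (v2,v4,v11) [++-] → (-0.864, -0.191526, 0.843874)–(-0.864, -0.81131, 0.22409)  len=0.8765
  (v6,v2,v10) [++-] → (-0.864, -0.81131, -0.22409)–(-0.864, -0.191526, -0.843874)  len=0.8765

Chained into 1 loop(s):
  loop 1: 8 segments, perimeter = 5.1685
Total perimeter = 5.168

loops=1 perimeter=5.168


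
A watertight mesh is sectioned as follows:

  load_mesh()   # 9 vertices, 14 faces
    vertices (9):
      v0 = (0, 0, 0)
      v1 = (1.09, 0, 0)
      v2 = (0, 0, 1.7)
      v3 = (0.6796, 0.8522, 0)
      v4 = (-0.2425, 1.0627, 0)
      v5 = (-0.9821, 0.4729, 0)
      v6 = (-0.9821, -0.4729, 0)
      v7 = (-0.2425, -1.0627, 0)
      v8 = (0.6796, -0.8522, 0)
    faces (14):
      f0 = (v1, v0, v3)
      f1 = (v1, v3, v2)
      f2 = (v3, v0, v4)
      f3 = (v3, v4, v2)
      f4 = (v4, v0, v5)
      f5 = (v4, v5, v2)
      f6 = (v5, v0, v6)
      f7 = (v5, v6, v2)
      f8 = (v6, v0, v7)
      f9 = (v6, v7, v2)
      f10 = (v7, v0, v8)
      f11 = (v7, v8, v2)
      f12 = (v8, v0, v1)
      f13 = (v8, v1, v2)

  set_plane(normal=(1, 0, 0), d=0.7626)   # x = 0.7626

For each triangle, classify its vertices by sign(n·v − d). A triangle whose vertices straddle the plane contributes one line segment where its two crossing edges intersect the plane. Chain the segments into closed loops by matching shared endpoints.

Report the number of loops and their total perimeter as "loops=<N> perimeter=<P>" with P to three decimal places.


Straddling triangles (4 of 14):
  (v1,v0,v3) [+--] → (0.7626, 0, 0)–(0.7626, 0.67985, 0)  len=0.6798
  (v1,v3,v2) [+--] → (0.7626, 0.67985, 0)–(0.7626, 0, 0.510624)  len=0.8503
  (v8,v0,v1) [--+] → (0.7626, 0, 0)–(0.7626, -0.67985, 0)  len=0.6798
  (v8,v1,v2) [-+-] → (0.7626, -0.67985, 0)–(0.7626, 0, 0.510624)  len=0.8503

Chained into 1 loop(s):
  loop 1: 4 segments, perimeter = 3.0602
Total perimeter = 3.060

loops=1 perimeter=3.060


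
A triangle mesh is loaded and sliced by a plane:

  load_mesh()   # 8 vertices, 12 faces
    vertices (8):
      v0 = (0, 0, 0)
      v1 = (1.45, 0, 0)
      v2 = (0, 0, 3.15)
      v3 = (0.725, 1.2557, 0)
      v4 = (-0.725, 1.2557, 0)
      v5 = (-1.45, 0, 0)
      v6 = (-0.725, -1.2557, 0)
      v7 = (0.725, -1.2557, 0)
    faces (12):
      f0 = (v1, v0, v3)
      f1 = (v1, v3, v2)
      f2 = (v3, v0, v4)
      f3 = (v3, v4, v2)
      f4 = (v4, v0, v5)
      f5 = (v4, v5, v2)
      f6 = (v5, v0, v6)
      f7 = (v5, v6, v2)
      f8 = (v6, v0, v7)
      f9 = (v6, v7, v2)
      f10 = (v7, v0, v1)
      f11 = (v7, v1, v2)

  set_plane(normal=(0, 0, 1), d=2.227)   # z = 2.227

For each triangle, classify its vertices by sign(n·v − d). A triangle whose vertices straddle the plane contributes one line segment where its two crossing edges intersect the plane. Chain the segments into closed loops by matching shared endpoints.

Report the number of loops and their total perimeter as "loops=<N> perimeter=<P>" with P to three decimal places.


Straddling triangles (6 of 12):
  (v1,v3,v2) [--+] → (0.212437, 0.36794, 2.227)–(0.424873, 0, 2.227)  len=0.4249
  (v3,v4,v2) [--+] → (-0.212437, 0.36794, 2.227)–(0.212437, 0.36794, 2.227)  len=0.4249
  (v4,v5,v2) [--+] → (-0.424873, 0, 2.227)–(-0.212437, 0.36794, 2.227)  len=0.4249
  (v5,v6,v2) [--+] → (-0.212437, -0.36794, 2.227)–(-0.424873, 0, 2.227)  len=0.4249
  (v6,v7,v2) [--+] → (0.212437, -0.36794, 2.227)–(-0.212437, -0.36794, 2.227)  len=0.4249
  (v7,v1,v2) [--+] → (0.424873, 0, 2.227)–(0.212437, -0.36794, 2.227)  len=0.4249

Chained into 1 loop(s):
  loop 1: 6 segments, perimeter = 2.5492
Total perimeter = 2.549

loops=1 perimeter=2.549


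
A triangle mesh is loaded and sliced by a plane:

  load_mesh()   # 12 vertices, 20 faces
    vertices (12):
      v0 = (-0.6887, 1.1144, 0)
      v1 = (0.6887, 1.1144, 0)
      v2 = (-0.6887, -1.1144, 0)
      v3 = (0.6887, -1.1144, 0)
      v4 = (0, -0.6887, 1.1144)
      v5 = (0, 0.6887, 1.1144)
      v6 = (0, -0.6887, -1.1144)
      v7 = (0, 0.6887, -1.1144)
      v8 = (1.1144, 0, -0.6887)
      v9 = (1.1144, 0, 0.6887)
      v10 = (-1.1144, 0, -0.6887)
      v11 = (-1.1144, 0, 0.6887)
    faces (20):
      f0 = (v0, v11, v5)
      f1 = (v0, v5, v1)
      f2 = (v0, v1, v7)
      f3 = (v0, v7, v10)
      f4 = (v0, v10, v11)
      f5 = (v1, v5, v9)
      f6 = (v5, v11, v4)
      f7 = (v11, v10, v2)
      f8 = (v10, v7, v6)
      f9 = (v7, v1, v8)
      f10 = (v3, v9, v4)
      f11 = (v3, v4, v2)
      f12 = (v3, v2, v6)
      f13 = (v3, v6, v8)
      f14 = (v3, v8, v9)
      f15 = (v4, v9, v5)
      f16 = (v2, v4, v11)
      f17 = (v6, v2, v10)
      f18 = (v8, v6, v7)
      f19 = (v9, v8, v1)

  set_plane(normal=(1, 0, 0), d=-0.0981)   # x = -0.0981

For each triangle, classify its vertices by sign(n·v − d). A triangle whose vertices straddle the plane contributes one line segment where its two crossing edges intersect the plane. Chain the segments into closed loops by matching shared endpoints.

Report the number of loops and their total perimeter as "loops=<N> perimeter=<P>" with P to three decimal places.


loops=1 perimeter=7.290

Straddling triangles (10 of 20):
  (v0,v11,v5) [--+] → (-0.0981, 0.628074, 1.07693)–(-0.0981, 0.749338, 0.955662)  len=0.1715
  (v0,v5,v1) [-++] → (-0.0981, 0.749338, 0.955662)–(-0.0981, 1.1144, 0)  len=1.0230
  (v0,v1,v7) [-++] → (-0.0981, 1.1144, 0)–(-0.0981, 0.749338, -0.955662)  len=1.0230
  (v0,v7,v10) [-+-] → (-0.0981, 0.749338, -0.955662)–(-0.0981, 0.628074, -1.07693)  len=0.1715
  (v5,v11,v4) [+-+] → (-0.0981, 0.628074, 1.07693)–(-0.0981, -0.628074, 1.07693)  len=1.2561
  (v10,v7,v6) [-++] → (-0.0981, 0.628074, -1.07693)–(-0.0981, -0.628074, -1.07693)  len=1.2561
  (v3,v4,v2) [++-] → (-0.0981, -0.749338, 0.955662)–(-0.0981, -1.1144, 0)  len=1.0230
  (v3,v2,v6) [+-+] → (-0.0981, -1.1144, 0)–(-0.0981, -0.749338, -0.955662)  len=1.0230
  (v2,v4,v11) [-+-] → (-0.0981, -0.749338, 0.955662)–(-0.0981, -0.628074, 1.07693)  len=0.1715
  (v6,v2,v10) [+--] → (-0.0981, -0.749338, -0.955662)–(-0.0981, -0.628074, -1.07693)  len=0.1715

Chained into 1 loop(s):
  loop 1: 10 segments, perimeter = 7.2903
Total perimeter = 7.290


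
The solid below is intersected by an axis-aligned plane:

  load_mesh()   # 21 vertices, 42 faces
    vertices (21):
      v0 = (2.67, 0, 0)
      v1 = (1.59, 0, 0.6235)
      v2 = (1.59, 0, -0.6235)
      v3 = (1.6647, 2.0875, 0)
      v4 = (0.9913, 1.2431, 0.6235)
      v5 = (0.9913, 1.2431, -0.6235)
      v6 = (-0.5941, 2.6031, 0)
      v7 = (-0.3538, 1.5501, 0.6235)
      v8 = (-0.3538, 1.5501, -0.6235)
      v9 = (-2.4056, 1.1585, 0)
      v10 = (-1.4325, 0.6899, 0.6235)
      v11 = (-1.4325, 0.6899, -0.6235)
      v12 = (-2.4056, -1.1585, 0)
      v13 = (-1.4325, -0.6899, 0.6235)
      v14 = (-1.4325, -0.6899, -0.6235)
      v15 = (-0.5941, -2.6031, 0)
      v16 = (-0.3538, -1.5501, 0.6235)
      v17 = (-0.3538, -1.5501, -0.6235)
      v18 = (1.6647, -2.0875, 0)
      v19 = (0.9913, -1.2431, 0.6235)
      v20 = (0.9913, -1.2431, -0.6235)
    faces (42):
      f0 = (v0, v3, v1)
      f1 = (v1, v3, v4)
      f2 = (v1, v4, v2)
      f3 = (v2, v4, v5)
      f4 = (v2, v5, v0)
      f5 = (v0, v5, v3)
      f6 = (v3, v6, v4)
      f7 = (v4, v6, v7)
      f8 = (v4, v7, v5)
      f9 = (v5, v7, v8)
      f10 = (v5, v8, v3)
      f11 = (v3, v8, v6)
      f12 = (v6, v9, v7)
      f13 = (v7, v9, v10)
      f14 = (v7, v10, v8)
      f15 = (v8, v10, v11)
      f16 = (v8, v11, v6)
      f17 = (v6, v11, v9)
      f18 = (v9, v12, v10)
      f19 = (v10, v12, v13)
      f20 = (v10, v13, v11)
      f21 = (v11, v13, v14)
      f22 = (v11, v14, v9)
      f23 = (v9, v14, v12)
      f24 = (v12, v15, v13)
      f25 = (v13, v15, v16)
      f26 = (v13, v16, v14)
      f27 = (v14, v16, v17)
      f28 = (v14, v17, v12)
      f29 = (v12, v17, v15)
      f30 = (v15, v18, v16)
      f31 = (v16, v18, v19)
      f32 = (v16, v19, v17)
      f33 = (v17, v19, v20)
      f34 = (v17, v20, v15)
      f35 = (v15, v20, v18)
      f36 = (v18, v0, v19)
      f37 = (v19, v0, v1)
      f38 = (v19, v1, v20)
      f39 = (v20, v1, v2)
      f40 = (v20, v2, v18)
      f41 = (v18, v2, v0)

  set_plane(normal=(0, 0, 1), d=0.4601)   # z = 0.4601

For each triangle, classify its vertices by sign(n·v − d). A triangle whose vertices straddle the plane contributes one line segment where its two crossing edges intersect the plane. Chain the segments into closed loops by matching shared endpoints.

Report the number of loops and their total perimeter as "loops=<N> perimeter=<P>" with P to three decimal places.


Straddling triangles (28 of 42):
  (v0,v3,v1) [--+] → (1.60958, 0.547069, 0.4601)–(1.87303, 0, 0.4601)  len=0.6072
  (v1,v3,v4) [+-+] → (1.60958, 0.547069, 0.4601)–(1.16778, 1.46439, 0.4601)  len=1.0182
  (v1,v4,v2) [++-] → (1.06975, 1.08021, 0.4601)–(1.59, 0, 0.4601)  len=1.1990
  (v2,v4,v5) [-+-] → (1.06975, 1.08021, 0.4601)–(0.9913, 1.2431, 0.4601)  len=0.1808
  (v3,v6,v4) [--+] → (0.575816, 1.59951, 0.4601)–(1.16778, 1.46439, 0.4601)  len=0.6072
  (v4,v6,v7) [+-+] → (0.575816, 1.59951, 0.4601)–(-0.416775, 1.82606, 0.4601)  len=1.0181
  (v4,v7,v5) [++-] → (-0.177546, 1.50987, 0.4601)–(0.9913, 1.2431, 0.4601)  len=1.1989
  (v5,v7,v8) [-+-] → (-0.177546, 1.50987, 0.4601)–(-0.3538, 1.5501, 0.4601)  len=0.1808
  (v6,v9,v7) [--+] → (-0.891513, 1.44747, 0.4601)–(-0.416775, 1.82606, 0.4601)  len=0.6072
  (v7,v9,v10) [+-+] → (-0.891513, 1.44747, 0.4601)–(-1.68752, 0.812706, 0.4601)  len=1.0181
  (v7,v10,v8) [++-] → (-1.29115, 0.802616, 0.4601)–(-0.3538, 1.5501, 0.4601)  len=1.1989
  (v8,v10,v11) [-+-] → (-1.29115, 0.802616, 0.4601)–(-1.4325, 0.6899, 0.4601)  len=0.1808
  (v9,v12,v10) [--+] → (-1.68752, 0.205492, 0.4601)–(-1.68752, 0.812706, 0.4601)  len=0.6072
  (v10,v12,v13) [+-+] → (-1.68752, 0.205492, 0.4601)–(-1.68752, -0.812706, 0.4601)  len=1.0182
  (v10,v13,v11) [++-] → (-1.4325, -0.509099, 0.4601)–(-1.4325, 0.6899, 0.4601)  len=1.1990
  (v11,v13,v14) [-+-] → (-1.4325, -0.509099, 0.4601)–(-1.4325, -0.6899, 0.4601)  len=0.1808
  (v12,v15,v13) [--+] → (-1.21278, -1.19129, 0.4601)–(-1.68752, -0.812706, 0.4601)  len=0.6072
  (v13,v15,v16) [+-+] → (-1.21278, -1.19129, 0.4601)–(-0.416775, -1.82606, 0.4601)  len=1.0181
  (v13,v16,v14) [++-] → (-0.495147, -1.43738, 0.4601)–(-1.4325, -0.6899, 0.4601)  len=1.1989
  (v14,v16,v17) [-+-] → (-0.495147, -1.43738, 0.4601)–(-0.3538, -1.5501, 0.4601)  len=0.1808
  (v15,v18,v16) [--+] → (0.175186, -1.69094, 0.4601)–(-0.416775, -1.82606, 0.4601)  len=0.6072
  (v16,v18,v19) [+-+] → (0.175186, -1.69094, 0.4601)–(1.16778, -1.46439, 0.4601)  len=1.0181
  (v16,v19,v17) [++-] → (0.815046, -1.28333, 0.4601)–(-0.3538, -1.5501, 0.4601)  len=1.1989
  (v17,v19,v20) [-+-] → (0.815046, -1.28333, 0.4601)–(0.9913, -1.2431, 0.4601)  len=0.1808
  (v18,v0,v19) [--+] → (1.43124, -0.917322, 0.4601)–(1.16778, -1.46439, 0.4601)  len=0.6072
  (v19,v0,v1) [+-+] → (1.43124, -0.917322, 0.4601)–(1.87303, 0, 0.4601)  len=1.0182
  (v19,v1,v20) [++-] → (1.51155, -0.162889, 0.4601)–(0.9913, -1.2431, 0.4601)  len=1.1990
  (v20,v1,v2) [-+-] → (1.51155, -0.162889, 0.4601)–(1.59, 0, 0.4601)  len=0.1808

Chained into 2 loop(s):
  loop 1: 14 segments, perimeter = 11.3774
  loop 2: 14 segments, perimeter = 9.6581
Total perimeter = 21.035

loops=2 perimeter=21.035
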